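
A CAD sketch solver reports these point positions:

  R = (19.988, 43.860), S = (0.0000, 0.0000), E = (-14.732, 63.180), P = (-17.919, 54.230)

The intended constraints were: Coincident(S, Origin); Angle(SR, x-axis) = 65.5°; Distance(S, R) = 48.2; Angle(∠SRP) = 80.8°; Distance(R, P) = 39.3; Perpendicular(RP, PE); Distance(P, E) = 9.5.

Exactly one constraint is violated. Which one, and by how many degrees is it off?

Perpendicular(RP, PE) — off by 4.30°.

S = (0.00, 0.00) ✓; SR at 65.50° ✓; |SR| = 48.20 ✓; ∠SRP = 80.80° ✓; |RP| = 39.30 ✓; ∠(RP, PE) = 94.30° ✗; |PE| = 9.500 ✓.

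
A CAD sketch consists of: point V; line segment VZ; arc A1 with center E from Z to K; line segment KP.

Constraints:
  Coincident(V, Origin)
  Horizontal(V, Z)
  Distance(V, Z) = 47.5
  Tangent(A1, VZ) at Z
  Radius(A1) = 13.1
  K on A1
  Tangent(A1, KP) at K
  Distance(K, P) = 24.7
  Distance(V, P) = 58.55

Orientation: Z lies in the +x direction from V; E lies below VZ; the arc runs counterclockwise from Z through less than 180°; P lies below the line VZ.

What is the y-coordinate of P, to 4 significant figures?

-40.56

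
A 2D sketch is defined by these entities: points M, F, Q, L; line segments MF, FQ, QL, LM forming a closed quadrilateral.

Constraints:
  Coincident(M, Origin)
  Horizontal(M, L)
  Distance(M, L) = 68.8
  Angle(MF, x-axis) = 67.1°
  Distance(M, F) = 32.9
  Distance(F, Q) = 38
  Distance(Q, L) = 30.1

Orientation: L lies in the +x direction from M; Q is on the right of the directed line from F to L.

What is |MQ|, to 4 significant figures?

38.90

Checks: |FQ| = 38.00 ✓; |QL| = 30.10 ✓.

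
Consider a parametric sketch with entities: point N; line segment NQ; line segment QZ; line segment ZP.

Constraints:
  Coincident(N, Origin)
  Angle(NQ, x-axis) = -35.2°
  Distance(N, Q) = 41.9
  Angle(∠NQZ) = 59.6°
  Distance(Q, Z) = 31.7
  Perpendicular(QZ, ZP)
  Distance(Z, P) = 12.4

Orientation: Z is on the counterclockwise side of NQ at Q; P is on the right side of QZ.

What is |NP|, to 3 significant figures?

49.7

N is at the origin; NQ runs at -35.2° with length 41.9, so Q = 41.9·(cos -35.2°, sin -35.2°) = (34.2, -24.2). ∠NQZ = 59.6°, so QZ runs at -35.2° + (180° − 59.6°) = 85.2° from the x-axis; with |QZ| = 31.7, Z = Q + 31.7·(cos 85.2°, sin 85.2°) = (36.9, 7.44). The perpendicularity gives ZP at right angles to QZ; with |ZP| = 12.4 on the right of QZ, P = Z + 12.4·(0.996, -0.0837) = (49.2, 6.40). Then |NP| = |P − N| = 49.7.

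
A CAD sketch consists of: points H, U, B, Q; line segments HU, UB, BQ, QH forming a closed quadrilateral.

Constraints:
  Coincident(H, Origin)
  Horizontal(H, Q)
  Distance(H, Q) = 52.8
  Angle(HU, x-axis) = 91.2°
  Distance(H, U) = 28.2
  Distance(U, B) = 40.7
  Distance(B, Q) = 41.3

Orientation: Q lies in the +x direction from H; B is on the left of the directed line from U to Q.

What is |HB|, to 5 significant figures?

54.812

Checks: |UB| = 40.70 ✓; |BQ| = 41.30 ✓.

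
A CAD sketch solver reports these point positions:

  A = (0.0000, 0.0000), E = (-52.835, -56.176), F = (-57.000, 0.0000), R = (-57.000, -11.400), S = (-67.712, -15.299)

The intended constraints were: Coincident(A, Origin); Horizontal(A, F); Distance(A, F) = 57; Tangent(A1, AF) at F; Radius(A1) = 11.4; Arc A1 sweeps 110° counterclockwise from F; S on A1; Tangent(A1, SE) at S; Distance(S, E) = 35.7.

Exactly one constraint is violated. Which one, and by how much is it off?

Distance(S, E) = 35.7 — off by 7.80.

A = (0.00, 0.00) ✓; A.y = 0.00, F.y = 0.00 ✓; |AF| = 57.00 ✓; ∠(RF, FA) = 90.00° ✓; |RF| = 11.40 ✓; bearing(R→S) − bearing(R→F) = 110.0° ✓; |RS| = 11.40 ✓; ∠(RS, SE) = 90.00° ✓; |SE| = 43.50 ✗.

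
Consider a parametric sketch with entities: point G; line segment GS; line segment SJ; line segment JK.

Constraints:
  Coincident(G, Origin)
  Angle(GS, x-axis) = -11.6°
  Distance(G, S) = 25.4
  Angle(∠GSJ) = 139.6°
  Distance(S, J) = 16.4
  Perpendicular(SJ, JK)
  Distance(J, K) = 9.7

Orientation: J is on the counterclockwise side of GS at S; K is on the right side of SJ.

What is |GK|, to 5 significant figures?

44.295

∠GSJ = 139.6°, so SJ runs at -11.6° + (180° − 139.6°) = 28.800° from the x-axis; with |SJ| = 16.4, J = S + 16.4·(cos 28.800°, sin 28.800°) = (39.253, 2.7934). SJ is perpendicular to JK; with |JK| = 9.7 on the right of SJ, K = J + 9.7·(0.48175, -0.87631) = (43.926, -5.7068). Then |GK| = |K − G| = 44.295.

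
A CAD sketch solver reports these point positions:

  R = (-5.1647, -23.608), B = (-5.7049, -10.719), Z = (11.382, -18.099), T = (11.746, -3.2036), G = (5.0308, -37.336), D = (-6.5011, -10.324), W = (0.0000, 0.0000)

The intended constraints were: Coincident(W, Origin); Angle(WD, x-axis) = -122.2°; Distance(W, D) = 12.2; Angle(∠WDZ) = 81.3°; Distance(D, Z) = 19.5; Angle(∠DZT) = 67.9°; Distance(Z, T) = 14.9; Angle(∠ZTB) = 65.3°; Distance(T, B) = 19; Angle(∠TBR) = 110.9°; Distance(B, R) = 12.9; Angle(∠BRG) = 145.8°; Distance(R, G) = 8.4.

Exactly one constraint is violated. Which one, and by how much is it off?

Distance(R, G) = 8.4 — off by 8.70.

W = (0.00, 0.00) ✓; WD at -122.2° ✓; |WD| = 12.20 ✓; ∠WDZ = 81.30° ✓; |DZ| = 19.50 ✓; ∠DZT = 67.90° ✓; |ZT| = 14.90 ✓; ∠ZTB = 65.30° ✓; |TB| = 19.00 ✓; ∠TBR = 110.9° ✓; |BR| = 12.90 ✓; ∠BRG = 145.8° ✓; |RG| = 17.10 ✗.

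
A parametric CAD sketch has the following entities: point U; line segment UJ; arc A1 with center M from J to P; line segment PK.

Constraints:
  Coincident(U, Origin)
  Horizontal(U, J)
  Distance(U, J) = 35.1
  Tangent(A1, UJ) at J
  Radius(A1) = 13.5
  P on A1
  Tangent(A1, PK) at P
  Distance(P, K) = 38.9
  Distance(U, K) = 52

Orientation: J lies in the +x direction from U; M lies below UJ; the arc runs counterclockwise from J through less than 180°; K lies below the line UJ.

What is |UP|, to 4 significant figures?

24.53

U is at the origin; U and J share the same y with |UJ| = 35.1 and J on the +x side, so J = (35.10, 0.000). A1 meets UJ tangentially, so MJ is at right angles to UJ, so M = J + (0, -13.5) = (35.10, -13.50). Since MP ⟂ PK (tangency), |MK| = √(13.5² + 38.9²) = 41.18 regardless of where P sits on A1. So K lies on both circle(U, 52.0) and circle(M, 41.18); the below-UJ intersection is K = (15.41, -49.66). P is the foot of the tangent from K: P = (21.78, -11.29).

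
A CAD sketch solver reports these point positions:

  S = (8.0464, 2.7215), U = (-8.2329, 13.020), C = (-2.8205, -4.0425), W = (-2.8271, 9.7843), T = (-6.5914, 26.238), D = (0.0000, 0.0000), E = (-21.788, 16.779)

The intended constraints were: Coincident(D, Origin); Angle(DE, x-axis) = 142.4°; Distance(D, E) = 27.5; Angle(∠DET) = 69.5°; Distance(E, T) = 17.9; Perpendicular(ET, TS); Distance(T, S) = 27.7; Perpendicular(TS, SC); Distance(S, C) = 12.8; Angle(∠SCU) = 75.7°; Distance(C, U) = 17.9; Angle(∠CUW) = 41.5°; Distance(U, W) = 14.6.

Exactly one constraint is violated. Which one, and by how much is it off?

Distance(U, W) = 14.6 — off by 8.30.

D = (0.00, 0.00) ✓; DE at 142.4° ✓; |DE| = 27.50 ✓; ∠DET = 69.50° ✓; |ET| = 17.90 ✓; ∠(ET, TS) = 90.00° ✓; |TS| = 27.70 ✓; ∠(TS, SC) = 90.00° ✓; |SC| = 12.80 ✓; ∠SCU = 75.70° ✓; |CU| = 17.90 ✓; ∠CUW = 41.50° ✓; |UW| = 6.300 ✗.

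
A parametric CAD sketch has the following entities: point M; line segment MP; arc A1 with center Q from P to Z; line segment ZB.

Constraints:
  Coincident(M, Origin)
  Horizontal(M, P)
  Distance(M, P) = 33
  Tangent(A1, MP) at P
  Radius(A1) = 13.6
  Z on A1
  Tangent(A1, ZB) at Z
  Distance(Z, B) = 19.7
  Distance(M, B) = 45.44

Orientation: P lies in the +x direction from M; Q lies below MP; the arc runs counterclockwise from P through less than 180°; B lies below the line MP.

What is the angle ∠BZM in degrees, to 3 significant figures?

152°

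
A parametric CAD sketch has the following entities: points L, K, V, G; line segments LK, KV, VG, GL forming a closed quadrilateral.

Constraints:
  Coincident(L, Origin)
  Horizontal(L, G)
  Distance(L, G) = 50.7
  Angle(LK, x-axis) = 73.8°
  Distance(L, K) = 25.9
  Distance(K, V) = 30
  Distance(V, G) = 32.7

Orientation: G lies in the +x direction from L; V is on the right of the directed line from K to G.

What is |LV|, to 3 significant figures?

18.4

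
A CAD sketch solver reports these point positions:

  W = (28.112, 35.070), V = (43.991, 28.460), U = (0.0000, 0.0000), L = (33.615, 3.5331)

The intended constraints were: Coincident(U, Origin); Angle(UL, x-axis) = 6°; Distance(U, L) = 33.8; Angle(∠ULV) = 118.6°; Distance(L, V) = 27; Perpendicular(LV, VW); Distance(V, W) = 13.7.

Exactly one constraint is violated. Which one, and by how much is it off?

Distance(V, W) = 13.7 — off by 3.50.

U = (0.00, 0.00) ✓; UL at 6.000° ✓; |UL| = 33.80 ✓; ∠ULV = 118.6° ✓; |LV| = 27.00 ✓; ∠(LV, VW) = 90.00° ✓; |VW| = 17.20 ✗.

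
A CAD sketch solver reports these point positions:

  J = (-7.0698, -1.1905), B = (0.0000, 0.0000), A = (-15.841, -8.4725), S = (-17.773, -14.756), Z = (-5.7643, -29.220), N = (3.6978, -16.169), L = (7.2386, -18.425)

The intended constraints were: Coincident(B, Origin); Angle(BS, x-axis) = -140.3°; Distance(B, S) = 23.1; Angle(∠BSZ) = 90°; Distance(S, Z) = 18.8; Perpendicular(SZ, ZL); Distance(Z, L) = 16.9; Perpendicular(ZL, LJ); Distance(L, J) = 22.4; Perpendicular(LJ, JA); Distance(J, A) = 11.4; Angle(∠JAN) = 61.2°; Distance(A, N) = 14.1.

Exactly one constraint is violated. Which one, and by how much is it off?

Distance(A, N) = 14.1 — off by 6.90.

B = (0.00, 0.00) ✓; BS at -140.3° ✓; |BS| = 23.10 ✓; ∠BSZ = 90.00° ✓; |SZ| = 18.80 ✓; ∠(SZ, ZL) = 90.00° ✓; |ZL| = 16.90 ✓; ∠(ZL, LJ) = 90.00° ✓; |LJ| = 22.40 ✓; ∠(LJ, JA) = 90.00° ✓; |JA| = 11.40 ✓; ∠JAN = 61.20° ✓; |AN| = 21.00 ✗.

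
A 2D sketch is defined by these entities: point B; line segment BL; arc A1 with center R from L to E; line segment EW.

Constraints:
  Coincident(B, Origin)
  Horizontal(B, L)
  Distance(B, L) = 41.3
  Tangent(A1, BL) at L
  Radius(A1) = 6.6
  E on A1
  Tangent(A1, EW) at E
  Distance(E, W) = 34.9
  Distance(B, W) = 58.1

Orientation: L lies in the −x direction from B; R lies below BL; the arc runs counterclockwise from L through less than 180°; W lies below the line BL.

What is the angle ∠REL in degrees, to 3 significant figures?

38.6°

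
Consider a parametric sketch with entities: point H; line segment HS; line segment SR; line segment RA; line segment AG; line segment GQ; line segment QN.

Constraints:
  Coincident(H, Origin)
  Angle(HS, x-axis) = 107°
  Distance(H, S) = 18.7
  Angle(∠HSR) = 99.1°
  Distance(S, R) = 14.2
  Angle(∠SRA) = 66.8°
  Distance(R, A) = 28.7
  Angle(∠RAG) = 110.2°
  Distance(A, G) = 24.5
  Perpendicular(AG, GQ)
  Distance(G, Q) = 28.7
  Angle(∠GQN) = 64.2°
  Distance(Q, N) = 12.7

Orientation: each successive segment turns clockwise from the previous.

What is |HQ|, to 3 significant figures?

27.9

∠RAG = 110.2° gives AG at -157° from the x-axis; with |AG| = 24.5, G = (-13.8, -14.1). AG ⟂ GQ, so GQ runs at 113°; with |GQ| = 28.7, Q = (-25.1, 12.3). Then |HQ| = |Q − H| = 27.9.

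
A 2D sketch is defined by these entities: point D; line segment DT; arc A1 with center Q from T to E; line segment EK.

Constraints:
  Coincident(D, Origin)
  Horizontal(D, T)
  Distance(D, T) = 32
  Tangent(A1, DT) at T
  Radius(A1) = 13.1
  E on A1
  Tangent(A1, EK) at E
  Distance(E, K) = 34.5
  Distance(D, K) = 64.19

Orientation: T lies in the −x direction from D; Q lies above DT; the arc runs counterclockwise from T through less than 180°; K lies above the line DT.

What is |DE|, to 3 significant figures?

29.9

D is at the origin; D and T share the same y with |DT| = 32.0 and T on the −x side, so T = (-32.0, 0.00). The tangent condition forces QT to be normal to DT, so Q = T + (0, 13.1) = (-32.0, 13.1). Since QE ⟂ EK (tangency), |QK| = √(13.1² + 34.5²) = 36.9 regardless of where E sits on A1. So K lies on both circle(D, 64.19) and circle(Q, 36.9); the above-DT intersection is K = (-41.9, 48.7). E is the foot of the tangent from K: E = (-21.4, 20.9).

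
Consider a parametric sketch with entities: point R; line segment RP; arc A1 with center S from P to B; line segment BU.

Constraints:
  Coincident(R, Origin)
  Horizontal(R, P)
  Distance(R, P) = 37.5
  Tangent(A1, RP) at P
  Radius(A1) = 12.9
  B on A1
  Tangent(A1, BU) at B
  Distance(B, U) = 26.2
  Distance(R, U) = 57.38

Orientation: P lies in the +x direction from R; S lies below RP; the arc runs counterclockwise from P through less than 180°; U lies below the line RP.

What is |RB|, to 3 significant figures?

32.5

R is at the origin; RP is horizontal with |RP| = 37.5 and P on the +x side, so P = (37.5, 0.00). A1 meets RP tangentially, so SP is at right angles to RP, so S = P + (0, -12.9) = (37.5, -12.9). Since SB ⟂ BU (tangency), |SU| = √(12.9² + 26.2²) = 29.2 regardless of where B sits on A1. So U lies on both circle(R, 57.38) and circle(S, 29.2); the below-RP intersection is U = (39.0, -42.1). B is the foot of the tangent from U: B = (26.2, -19.2).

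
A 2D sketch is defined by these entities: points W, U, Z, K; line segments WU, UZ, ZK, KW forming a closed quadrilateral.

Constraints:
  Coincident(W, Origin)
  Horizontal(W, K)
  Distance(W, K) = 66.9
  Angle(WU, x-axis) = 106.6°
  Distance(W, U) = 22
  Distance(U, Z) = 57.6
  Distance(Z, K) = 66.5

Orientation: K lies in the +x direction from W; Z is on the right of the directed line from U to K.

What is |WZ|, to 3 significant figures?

35.6

Checks: |UZ| = 57.60 ✓; |ZK| = 66.50 ✓.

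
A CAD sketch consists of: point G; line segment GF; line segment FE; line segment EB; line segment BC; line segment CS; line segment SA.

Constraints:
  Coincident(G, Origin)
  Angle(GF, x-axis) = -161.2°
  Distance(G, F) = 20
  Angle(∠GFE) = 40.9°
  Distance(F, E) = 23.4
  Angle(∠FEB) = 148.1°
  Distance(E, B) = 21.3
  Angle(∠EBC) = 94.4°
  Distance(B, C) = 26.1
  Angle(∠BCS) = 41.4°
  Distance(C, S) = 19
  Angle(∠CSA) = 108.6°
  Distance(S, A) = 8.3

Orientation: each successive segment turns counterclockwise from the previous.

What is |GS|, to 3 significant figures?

10.2

G is at the origin; GF runs at -161.2° with length 20.0, so F = (-18.9, -6.45). ∠GFE = 40.9° gives FE at -22.1° from the x-axis; with |FE| = 23.4, E = (2.75, -15.2). ∠FEB = 148.1° gives EB at 9.80° from the x-axis; with |EB| = 21.3, B = (23.7, -11.6). ∠EBC = 94.4° gives BC at 95.4° from the x-axis; with |BC| = 26.1, C = (21.3, 14.4). ∠BCS = 41.4° gives CS at -126° from the x-axis; with |CS| = 19.0, S = (10.1, -1.01). Then |GS| = |S − G| = 10.2.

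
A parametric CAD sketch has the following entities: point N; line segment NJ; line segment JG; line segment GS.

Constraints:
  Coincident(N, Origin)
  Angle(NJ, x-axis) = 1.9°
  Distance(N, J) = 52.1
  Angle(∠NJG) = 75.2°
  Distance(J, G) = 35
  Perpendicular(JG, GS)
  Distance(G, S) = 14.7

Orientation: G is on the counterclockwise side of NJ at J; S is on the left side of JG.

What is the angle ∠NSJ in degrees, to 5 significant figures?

81.479°

N is at the origin; NJ runs at 1.9° with length 52.1, so J = 52.1·(cos 1.9°, sin 1.9°) = (52.071, 1.7274). ∠NJG = 75.2°, so JG runs at 1.9° + (180° − 75.2°) = 106.70° from the x-axis; with |JG| = 35.0, G = J + 35.0·(cos 106.70°, sin 106.70°) = (42.014, 35.251). JG is perpendicular to GS; with |GS| = 14.7 on the left of JG, S = G + 14.7·(-0.95782, -0.28736) = (27.934, 31.027). Then cos ∠NSJ = SN·SJ / (|SN||SJ|), giving 81.479°.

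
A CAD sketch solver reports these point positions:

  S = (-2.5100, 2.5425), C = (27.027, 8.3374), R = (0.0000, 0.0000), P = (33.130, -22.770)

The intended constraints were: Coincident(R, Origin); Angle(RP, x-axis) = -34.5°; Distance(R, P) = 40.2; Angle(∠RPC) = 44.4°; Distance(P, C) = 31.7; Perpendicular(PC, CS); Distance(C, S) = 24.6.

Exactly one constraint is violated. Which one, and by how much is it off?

Distance(C, S) = 24.6 — off by 5.50.

R = (0.00, 0.00) ✓; RP at -34.50° ✓; |RP| = 40.20 ✓; ∠RPC = 44.40° ✓; |PC| = 31.70 ✓; ∠(PC, CS) = 90.00° ✓; |CS| = 30.10 ✗.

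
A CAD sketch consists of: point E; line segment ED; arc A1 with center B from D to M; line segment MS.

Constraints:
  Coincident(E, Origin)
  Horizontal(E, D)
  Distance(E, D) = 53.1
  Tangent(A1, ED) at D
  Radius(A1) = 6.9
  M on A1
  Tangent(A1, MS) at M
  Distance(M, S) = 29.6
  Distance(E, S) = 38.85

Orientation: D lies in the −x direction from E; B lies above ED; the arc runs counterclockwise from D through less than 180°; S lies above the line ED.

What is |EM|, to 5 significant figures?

47.791

Checks: |BM| = 6.900 ✓; ∠(BM, MS) = 90.00° ✓; |MS| = 29.60 ✓; |ES| = 38.85 ✓.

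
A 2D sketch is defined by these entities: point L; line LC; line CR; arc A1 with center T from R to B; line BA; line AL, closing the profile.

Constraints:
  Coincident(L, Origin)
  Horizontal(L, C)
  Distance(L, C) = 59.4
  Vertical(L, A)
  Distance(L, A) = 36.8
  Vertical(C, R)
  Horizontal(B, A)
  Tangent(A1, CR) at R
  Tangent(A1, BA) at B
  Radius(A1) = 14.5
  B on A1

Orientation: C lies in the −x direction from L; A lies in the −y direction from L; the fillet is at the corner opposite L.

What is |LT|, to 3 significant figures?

50.1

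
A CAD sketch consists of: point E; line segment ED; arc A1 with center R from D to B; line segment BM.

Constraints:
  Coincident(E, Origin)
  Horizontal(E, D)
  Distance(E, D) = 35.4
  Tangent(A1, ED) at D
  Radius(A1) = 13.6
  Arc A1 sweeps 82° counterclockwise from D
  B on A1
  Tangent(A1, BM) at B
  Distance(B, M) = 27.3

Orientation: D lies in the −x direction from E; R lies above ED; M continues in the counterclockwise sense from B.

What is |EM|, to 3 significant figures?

42.8

On A1, D sits at bearing -90° from R; an 82° counterclockwise sweep puts B at bearing -8°, so B = R + 13.6·(cos -8°, sin -8°) = (-21.9, 11.7). The tangent condition forces RB to be normal to BM, so BM runs along (−sin -8°, cos -8°); with |BM| = 27.3, M = (-18.1, 38.7). Then |EM| = |M − E| = 42.8.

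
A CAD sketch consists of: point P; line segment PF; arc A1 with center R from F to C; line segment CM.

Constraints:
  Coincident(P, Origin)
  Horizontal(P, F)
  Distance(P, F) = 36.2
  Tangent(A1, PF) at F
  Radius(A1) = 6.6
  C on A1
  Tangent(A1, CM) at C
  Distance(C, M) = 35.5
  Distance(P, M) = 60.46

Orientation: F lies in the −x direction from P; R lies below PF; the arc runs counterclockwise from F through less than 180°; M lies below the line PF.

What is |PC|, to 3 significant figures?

43.3

P is at the origin; P and F share the same y with |PF| = 36.2 and F on the −x side, so F = (-36.2, 0.00). Tangency of A1 to PF means the radius RF is perpendicular to PF, so R = F + (0, -6.6) = (-36.2, -6.60). Since RC ⟂ CM (tangency), |RM| = √(6.6² + 35.5²) = 36.1 regardless of where C sits on A1. So M lies on both circle(P, 60.46) and circle(R, 36.1); the below-PF intersection is M = (-43.5, -42.0). C is the foot of the tangent from M: C = (-42.8, -6.46).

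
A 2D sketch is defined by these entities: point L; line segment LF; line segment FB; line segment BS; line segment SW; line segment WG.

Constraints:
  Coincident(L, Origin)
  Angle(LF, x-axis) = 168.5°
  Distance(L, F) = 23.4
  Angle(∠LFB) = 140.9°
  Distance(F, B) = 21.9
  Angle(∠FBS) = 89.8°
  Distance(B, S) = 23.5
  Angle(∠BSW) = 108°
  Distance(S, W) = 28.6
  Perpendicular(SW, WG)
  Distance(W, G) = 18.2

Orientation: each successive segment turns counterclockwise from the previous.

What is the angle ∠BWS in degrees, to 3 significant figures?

31.9°

L is at the origin; LF runs at 168.5° with length 23.4, so F = (-22.9, 4.67). ∠LFB = 140.9° gives FB at -152° from the x-axis; with |FB| = 21.9, B = (-42.3, -5.48). ∠FBS = 89.8° gives BS at -62.2° from the x-axis; with |BS| = 23.5, S = (-31.4, -26.3). ∠BSW = 108.0° gives SW at 9.80° from the x-axis; with |SW| = 28.6, W = (-3.20, -21.4). Then cos ∠BWS = WB·WS / (|WB||WS|), giving 31.9°.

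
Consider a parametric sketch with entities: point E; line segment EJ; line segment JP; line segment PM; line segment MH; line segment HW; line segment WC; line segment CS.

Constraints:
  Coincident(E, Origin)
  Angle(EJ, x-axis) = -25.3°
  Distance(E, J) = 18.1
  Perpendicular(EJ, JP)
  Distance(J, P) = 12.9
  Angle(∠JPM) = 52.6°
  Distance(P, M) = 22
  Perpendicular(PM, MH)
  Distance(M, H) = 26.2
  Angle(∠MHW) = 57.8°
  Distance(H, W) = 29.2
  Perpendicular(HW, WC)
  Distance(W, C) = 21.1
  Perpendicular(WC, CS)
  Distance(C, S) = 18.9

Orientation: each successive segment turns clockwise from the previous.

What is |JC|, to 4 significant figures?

17.48

E is at the origin; EJ runs at -25.3° with length 18.1, so J = (16.36, -7.735). EJ ⟂ JP, so JP runs at -115.3°; with |JP| = 12.9, P = (10.85, -19.40). ∠JPM = 52.6° gives PM at 117.3° from the x-axis; with |PM| = 22.0, M = (0.7607, 0.1517). The perpendicularity gives MH at right angles to PM, so MH runs at 27.30°; with |MH| = 26.2, H = (24.04, 12.17). ∠MHW = 57.8° gives HW at -94.90° from the x-axis; with |HW| = 29.2, W = (21.55, -16.92). HW is perpendicular to WC, so WC runs at 175.1°; with |WC| = 21.1, C = (0.5254, -15.12). Then |JC| = |C − J| = 17.48.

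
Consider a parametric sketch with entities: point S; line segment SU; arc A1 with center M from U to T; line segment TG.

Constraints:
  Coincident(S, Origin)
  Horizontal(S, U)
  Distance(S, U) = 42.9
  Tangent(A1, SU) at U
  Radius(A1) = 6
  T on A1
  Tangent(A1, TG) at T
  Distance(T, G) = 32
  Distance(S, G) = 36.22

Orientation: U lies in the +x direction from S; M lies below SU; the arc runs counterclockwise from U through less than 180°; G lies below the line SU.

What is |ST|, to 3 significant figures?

37.9

Checks: ∠(MU, US) = 90.00° ✓; |MT| = 6.000 ✓; ∠(MT, TG) = 90.00° ✓; |TG| = 32.00 ✓; |SG| = 36.22 ✓.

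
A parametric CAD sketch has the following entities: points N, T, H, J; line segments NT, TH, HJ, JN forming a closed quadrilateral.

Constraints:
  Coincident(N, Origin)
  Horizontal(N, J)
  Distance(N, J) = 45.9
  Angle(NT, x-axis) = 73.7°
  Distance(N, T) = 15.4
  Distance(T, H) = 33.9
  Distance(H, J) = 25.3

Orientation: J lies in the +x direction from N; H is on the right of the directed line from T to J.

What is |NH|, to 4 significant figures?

27.25

Checks: N.y = 0.00, J.y = 0.00 ✓; |TH| = 33.90 ✓; |HJ| = 25.30 ✓.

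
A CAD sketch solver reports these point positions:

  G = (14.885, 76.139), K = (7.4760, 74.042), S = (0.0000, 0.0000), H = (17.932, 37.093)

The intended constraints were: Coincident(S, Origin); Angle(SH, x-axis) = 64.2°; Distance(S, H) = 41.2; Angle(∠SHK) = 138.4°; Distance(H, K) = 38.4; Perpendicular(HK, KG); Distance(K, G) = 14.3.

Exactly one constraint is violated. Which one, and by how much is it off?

Distance(K, G) = 14.3 — off by 6.60.

S = (0.00, 0.00) ✓; SH at 64.20° ✓; |SH| = 41.20 ✓; ∠SHK = 138.4° ✓; |HK| = 38.40 ✓; ∠(HK, KG) = 90.00° ✓; |KG| = 7.700 ✗.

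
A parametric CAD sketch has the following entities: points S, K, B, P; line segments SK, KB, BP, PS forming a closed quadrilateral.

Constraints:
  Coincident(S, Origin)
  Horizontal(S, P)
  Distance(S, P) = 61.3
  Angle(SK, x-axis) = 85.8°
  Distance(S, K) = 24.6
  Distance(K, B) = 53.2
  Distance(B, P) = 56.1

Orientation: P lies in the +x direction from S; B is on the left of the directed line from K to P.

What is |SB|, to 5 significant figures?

70.999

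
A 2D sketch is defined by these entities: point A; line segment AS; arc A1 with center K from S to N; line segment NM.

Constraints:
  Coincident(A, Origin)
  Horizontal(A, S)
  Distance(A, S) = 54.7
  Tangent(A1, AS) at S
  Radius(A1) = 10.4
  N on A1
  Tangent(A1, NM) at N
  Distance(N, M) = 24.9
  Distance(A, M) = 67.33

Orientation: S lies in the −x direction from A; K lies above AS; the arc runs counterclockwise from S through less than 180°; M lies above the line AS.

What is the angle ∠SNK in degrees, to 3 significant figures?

32.3°

Checks: |KN| = 10.40 ✓; ∠(KN, NM) = 90.00° ✓; |NM| = 24.90 ✓; |AM| = 67.33 ✓.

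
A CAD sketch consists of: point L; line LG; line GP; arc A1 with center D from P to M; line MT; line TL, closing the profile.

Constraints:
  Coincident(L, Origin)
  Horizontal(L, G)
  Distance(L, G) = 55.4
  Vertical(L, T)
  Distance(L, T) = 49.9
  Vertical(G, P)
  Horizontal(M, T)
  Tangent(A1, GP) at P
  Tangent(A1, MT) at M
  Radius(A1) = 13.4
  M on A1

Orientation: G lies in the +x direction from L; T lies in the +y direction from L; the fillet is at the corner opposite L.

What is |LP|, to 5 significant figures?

66.343

L is at the origin; LG is horizontal with |LG| = 55.4 and G on the +x side, so G = (55.400, 0.0000). LT is vertical with |LT| = 49.9 and T on the +y side, so T = (0.0000, 49.900). The virtual corner opposite L is at (55.400, 49.900). Since A1 is tangent to GP there, DP ⟂ GP and tangency of A1 to MT means the radius DM is perpendicular to MT, with radius 13.4, so the center D sits 13.4 in from both sides at D = (42.000, 36.500). That places the tangent points at P = (55.400, 36.500) on GP and M = (42.000, 49.900) on MT. Then |LP| = |P − L| = 66.343.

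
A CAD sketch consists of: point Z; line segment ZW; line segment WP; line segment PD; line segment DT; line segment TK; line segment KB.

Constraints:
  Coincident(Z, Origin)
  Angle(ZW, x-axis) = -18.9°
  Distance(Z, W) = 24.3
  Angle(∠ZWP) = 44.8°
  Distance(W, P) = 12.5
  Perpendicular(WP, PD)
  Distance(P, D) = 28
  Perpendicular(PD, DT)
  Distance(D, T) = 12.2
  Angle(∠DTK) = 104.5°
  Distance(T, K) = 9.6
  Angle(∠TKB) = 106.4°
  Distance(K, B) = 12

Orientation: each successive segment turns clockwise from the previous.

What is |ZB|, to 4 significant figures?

10.14

Z is at the origin; ZW runs at -18.9° with length 24.3, so W = (22.99, -7.871). ∠ZWP = 44.8° gives WP at -154.1° from the x-axis; with |WP| = 12.5, P = (11.75, -13.33). WP is perpendicular to PD, so PD runs at 115.9°; with |PD| = 28.0, D = (-0.4850, 11.86). PD ⟂ DT, so DT runs at 25.90°; with |DT| = 12.2, T = (10.49, 17.19). ∠DTK = 104.5° gives TK at -49.60° from the x-axis; with |TK| = 9.6, K = (16.71, 9.875). ∠TKB = 106.4° gives KB at -123.2° from the x-axis; with |KB| = 12.0, B = (10.14, -0.1666). Then |ZB| = |B − Z| = 10.14.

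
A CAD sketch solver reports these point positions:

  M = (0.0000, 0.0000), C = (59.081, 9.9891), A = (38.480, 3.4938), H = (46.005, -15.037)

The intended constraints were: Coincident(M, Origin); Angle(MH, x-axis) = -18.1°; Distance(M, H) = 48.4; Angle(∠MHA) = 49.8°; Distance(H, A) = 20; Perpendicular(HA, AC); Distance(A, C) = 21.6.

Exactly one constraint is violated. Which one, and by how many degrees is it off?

Perpendicular(HA, AC) — off by 4.60°.

M = (0.00, 0.00) ✓; MH at -18.10° ✓; |MH| = 48.40 ✓; ∠MHA = 49.80° ✓; |HA| = 20.00 ✓; ∠(HA, AC) = 94.60° ✗; |AC| = 21.60 ✓.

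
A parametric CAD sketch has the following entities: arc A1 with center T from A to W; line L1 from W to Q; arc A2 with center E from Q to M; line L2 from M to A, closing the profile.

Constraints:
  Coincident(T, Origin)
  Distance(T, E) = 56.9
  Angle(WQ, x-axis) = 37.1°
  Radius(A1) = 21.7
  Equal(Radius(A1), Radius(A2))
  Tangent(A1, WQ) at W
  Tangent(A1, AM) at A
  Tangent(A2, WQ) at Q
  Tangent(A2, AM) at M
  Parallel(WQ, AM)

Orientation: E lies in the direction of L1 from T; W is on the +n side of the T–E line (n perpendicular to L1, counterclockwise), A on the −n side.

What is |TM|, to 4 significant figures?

60.90

The slot axis is L1's direction at 37.1°, so u = (cos 37.1°, sin 37.1°) = (0.7976, 0.6032) and n = (−sin 37.1°, cos 37.1°) = (-0.6032, 0.7976). T is at the origin and E lies 56.9 along u from T, so E = 56.9·u = (45.38, 34.32). Tangency of A1 to both parallel lines with radius 21.7 puts W and A at T ± 21.7·n: W = (-13.09, 17.31), A = (13.09, -17.31). Equal radii place Q and M the same way about E: Q = E + 21.7·n = (32.29, 51.63), M = E − 21.7·n = (58.47, 17.01). Then |TM| = |M − T| = 60.90.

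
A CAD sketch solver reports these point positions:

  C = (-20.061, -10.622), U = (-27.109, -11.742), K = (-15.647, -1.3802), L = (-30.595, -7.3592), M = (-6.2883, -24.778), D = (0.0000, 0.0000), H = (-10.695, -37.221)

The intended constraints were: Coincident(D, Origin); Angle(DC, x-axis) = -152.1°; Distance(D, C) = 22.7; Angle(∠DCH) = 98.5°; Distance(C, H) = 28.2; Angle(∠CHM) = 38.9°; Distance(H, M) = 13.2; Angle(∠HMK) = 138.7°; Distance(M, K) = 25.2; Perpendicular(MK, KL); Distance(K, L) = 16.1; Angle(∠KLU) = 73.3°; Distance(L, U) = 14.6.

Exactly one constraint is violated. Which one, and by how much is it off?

Distance(L, U) = 14.6 — off by 9.00.

D = (0.00, 0.00) ✓; DC at -152.1° ✓; |DC| = 22.70 ✓; ∠DCH = 98.50° ✓; |CH| = 28.20 ✓; ∠CHM = 38.90° ✓; |HM| = 13.20 ✓; ∠HMK = 138.7° ✓; |MK| = 25.20 ✓; ∠(MK, KL) = 90.00° ✓; |KL| = 16.10 ✓; ∠KLU = 73.30° ✓; |LU| = 5.600 ✗.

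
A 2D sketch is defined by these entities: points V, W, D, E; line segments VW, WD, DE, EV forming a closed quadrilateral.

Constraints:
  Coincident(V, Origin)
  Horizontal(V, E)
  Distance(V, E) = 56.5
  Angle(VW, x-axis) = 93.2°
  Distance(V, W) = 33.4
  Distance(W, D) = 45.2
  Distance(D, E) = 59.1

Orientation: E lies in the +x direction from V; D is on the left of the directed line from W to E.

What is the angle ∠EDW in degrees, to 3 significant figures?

79.0°

V is at the origin; VE is horizontal with |VE| = 56.5 and E in +x, so E = (56.5, 0). VW runs at 93.2° with |VW| = 33.4, so W = (-1.86, 33.3). D is determined by |WD| = 45.2 and |DE| = 59.1 together: it lies at the intersection of circle(W, 45.2) and circle(E, 59.1). With |WE| = 67.2, the foot of the radical line on WE is 22.8 from W and the perpendicular offset is √(45.2² − 22.8²) = 39.0. Taking the left-of-WE solution: D = (37.3, 55.9).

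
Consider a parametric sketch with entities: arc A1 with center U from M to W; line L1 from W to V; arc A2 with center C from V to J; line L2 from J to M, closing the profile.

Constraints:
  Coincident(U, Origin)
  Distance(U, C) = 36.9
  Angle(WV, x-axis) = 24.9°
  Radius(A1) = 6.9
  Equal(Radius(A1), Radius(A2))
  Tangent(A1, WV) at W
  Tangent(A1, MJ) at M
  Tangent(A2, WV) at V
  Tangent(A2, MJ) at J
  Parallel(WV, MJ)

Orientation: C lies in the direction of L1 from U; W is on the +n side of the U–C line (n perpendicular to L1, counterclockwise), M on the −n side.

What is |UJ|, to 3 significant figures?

37.5

Tangency of A1 to both parallel lines with radius 6.9 puts W and M at U ± 6.9·n: W = (-2.91, 6.26), M = (2.91, -6.26). Equal radii place V and J the same way about C: V = C + 6.9·n = (30.6, 21.8), J = C − 6.9·n = (36.4, 9.28). Then |UJ| = |J − U| = 37.5.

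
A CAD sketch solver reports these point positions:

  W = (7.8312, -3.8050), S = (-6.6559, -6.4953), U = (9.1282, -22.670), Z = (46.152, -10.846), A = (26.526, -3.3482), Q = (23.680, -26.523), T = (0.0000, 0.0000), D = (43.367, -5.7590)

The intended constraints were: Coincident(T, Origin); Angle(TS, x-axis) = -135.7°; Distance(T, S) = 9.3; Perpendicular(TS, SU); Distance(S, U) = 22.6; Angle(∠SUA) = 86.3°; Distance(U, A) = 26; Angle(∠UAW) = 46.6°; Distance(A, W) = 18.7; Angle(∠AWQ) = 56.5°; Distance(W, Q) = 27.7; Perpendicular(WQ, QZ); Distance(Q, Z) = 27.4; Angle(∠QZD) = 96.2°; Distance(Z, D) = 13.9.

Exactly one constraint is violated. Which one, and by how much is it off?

Distance(Z, D) = 13.9 — off by 8.10.

T = (0.00, 0.00) ✓; TS at -135.7° ✓; |TS| = 9.300 ✓; ∠(TS, SU) = 90.00° ✓; |SU| = 22.60 ✓; ∠SUA = 86.30° ✓; |UA| = 26.00 ✓; ∠UAW = 46.60° ✓; |AW| = 18.70 ✓; ∠AWQ = 56.50° ✓; |WQ| = 27.70 ✓; ∠(WQ, QZ) = 90.00° ✓; |QZ| = 27.40 ✓; ∠QZD = 96.20° ✓; |ZD| = 5.799 ✗.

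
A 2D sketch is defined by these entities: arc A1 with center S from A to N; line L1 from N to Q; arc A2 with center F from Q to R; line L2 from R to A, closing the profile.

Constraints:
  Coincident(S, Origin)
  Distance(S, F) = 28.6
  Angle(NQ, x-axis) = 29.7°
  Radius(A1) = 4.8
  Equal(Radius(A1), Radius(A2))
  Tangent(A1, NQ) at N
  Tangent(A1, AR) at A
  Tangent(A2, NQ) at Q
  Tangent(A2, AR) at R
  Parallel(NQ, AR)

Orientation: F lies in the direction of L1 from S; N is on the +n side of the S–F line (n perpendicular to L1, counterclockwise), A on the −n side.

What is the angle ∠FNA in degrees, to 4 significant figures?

80.47°

The slot axis is L1's direction at 29.7°, so u = (cos 29.7°, sin 29.7°) = (0.8686, 0.4955) and n = (−sin 29.7°, cos 29.7°) = (-0.4955, 0.8686). S is at the origin and F lies 28.6 along u from S, so F = 28.6·u = (24.84, 14.17). Tangency of A1 to both parallel lines with radius 4.8 puts N and A at S ± 4.8·n: N = (-2.378, 4.169), A = (2.378, -4.169). Then cos ∠FNA = NF·NA / (|NF||NA|), giving 80.47°.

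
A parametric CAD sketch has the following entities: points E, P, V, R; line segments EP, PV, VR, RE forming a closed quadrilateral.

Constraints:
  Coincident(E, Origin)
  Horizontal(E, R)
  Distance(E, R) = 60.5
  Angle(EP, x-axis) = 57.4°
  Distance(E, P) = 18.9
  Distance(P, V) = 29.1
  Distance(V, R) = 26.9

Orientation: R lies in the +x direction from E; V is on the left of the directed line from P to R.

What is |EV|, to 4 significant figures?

42.61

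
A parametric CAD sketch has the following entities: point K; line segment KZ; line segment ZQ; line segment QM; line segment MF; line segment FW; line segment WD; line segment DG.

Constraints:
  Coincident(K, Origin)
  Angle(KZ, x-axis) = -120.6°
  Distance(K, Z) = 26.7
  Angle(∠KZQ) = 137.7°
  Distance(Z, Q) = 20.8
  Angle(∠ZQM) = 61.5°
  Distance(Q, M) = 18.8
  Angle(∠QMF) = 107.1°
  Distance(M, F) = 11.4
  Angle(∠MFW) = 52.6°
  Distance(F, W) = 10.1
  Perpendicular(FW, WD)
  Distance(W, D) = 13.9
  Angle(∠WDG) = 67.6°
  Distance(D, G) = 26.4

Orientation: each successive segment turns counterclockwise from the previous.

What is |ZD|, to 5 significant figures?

25.095

∠MFW = 52.6° gives FW at -119.50° from the x-axis; with |FW| = 10.1, W = (-4.4602, -29.520). The perpendicularity gives WD at right angles to FW, so WD runs at -29.500°; with |WD| = 13.9, D = (7.6378, -36.364). Then |ZD| = |D − Z| = 25.095.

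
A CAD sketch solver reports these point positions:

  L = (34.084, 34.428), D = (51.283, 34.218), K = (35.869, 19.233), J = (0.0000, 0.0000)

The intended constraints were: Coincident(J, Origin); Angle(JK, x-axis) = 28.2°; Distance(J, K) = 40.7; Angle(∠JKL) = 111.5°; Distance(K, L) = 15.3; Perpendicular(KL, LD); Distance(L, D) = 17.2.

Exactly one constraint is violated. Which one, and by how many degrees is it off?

Perpendicular(KL, LD) — off by 7.40°.

J = (0.00, 0.00) ✓; JK at 28.20° ✓; |JK| = 40.70 ✓; ∠JKL = 111.5° ✓; |KL| = 15.30 ✓; ∠(KL, LD) = 97.40° ✗; |LD| = 17.20 ✓.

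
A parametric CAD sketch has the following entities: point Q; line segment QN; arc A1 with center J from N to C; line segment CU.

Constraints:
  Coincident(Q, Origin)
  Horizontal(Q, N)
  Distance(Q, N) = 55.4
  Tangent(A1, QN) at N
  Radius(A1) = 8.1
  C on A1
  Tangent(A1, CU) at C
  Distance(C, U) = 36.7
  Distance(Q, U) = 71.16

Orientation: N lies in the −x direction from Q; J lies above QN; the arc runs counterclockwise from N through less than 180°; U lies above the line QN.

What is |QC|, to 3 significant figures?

48.4

Q is at the origin; Q and N share the same y with |QN| = 55.4 and N on the −x side, so N = (-55.4, 0.00). Tangency of A1 to QN means the radius JN is perpendicular to QN, so J = N + (0, 8.1) = (-55.4, 8.10). Since JC ⟂ CU (tangency), |JU| = √(8.1² + 36.7²) = 37.6 regardless of where C sits on A1. So U lies on both circle(Q, 71.16) and circle(J, 37.6); the above-QN intersection is U = (-54.6, 45.7). C is the foot of the tangent from U: C = (-47.5, 9.67).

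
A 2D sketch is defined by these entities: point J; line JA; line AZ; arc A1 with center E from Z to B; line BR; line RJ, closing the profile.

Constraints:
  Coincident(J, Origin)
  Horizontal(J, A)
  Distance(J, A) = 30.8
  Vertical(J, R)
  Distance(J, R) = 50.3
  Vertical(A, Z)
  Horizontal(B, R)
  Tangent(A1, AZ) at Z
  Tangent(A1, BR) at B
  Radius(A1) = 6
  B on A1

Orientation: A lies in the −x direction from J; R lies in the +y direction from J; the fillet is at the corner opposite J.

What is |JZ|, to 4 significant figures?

53.95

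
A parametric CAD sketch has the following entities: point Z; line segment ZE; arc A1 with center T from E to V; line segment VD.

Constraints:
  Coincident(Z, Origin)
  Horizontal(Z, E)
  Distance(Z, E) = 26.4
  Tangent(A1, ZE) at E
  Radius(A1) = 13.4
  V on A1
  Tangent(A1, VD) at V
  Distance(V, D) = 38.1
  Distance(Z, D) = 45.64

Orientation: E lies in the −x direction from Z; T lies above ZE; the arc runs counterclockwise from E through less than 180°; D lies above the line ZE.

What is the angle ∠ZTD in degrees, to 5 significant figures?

79.771°

Z is at the origin; Z and E share the same y with |ZE| = 26.4 and E on the −x side, so E = (-26.400, 0.0000). Since A1 is tangent to ZE there, TE ⟂ ZE, so T = E + (0, 13.4) = (-26.400, 13.400). Since TV ⟂ VD (tangency), |TD| = √(13.4² + 38.1²) = 40.388 regardless of where V sits on A1. So D lies on both circle(Z, 45.64) and circle(T, 40.388); the above-ZE intersection is D = (-2.0152, 45.595). V is the foot of the tangent from D: V = (-13.639, 9.3119).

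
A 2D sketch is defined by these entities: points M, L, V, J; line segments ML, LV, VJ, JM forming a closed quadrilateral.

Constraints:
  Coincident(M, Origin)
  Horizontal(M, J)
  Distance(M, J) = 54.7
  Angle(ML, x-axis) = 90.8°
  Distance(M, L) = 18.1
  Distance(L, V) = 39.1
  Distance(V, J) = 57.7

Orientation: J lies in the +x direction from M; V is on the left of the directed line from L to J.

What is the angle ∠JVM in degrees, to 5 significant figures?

58.339°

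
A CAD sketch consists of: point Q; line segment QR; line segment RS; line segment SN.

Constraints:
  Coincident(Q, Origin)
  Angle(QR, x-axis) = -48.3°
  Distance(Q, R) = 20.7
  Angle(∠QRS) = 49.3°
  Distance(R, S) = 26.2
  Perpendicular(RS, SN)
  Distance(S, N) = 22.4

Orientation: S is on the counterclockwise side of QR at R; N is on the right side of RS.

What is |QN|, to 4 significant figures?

40.16

Q is at the origin; QR runs at -48.3° with length 20.7, so R = 20.7·(cos -48.3°, sin -48.3°) = (13.77, -15.46). ∠QRS = 49.3°, so RS runs at -48.3° + (180° − 49.3°) = 82.40° from the x-axis; with |RS| = 26.2, S = R + 26.2·(cos 82.40°, sin 82.40°) = (17.24, 10.51). RS ⟂ SN; with |SN| = 22.4 on the right of RS, N = S + 22.4·(0.9912, -0.1323) = (39.44, 7.552). Then |QN| = |N − Q| = 40.16.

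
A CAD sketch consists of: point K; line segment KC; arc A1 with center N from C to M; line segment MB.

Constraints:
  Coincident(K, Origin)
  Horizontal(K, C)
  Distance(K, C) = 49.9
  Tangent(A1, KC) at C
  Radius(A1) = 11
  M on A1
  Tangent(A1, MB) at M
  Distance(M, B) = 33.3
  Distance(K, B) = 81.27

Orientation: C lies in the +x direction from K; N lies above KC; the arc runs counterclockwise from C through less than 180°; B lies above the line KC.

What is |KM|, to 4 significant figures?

60.69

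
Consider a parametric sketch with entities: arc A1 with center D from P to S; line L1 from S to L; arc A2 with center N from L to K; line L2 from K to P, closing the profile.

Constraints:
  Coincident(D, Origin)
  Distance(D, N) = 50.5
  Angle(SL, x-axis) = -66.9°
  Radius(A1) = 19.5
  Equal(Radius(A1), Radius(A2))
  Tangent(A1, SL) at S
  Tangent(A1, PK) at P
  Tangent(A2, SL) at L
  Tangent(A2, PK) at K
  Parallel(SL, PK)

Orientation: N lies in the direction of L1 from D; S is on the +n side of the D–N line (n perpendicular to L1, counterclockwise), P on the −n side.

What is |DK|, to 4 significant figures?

54.13

The slot axis is L1's direction at -66.9°, so u = (cos -66.9°, sin -66.9°) = (0.3923, -0.9198) and n = (−sin -66.9°, cos -66.9°) = (0.9198, 0.3923). D is at the origin and N lies 50.5 along u from D, so N = 50.5·u = (19.81, -46.45). Tangency of A1 to both parallel lines with radius 19.5 puts S and P at D ± 19.5·n: S = (17.94, 7.651), P = (-17.94, -7.651). Equal radii place L and K the same way about N: L = N + 19.5·n = (37.75, -38.80), K = N − 19.5·n = (1.877, -54.10). Then |DK| = |K − D| = 54.13.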